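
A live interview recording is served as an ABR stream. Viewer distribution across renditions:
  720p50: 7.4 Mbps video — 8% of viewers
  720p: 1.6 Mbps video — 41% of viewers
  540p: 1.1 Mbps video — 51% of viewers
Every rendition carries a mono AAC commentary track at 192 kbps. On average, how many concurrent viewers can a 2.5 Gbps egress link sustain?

Audio: 192 kbps = 0.192 Mbps.
Average per-viewer bitrate: 0.08×7.592 + 0.41×1.792 + 0.51×1.292 = 2.001 Mbps.
2.5 Gbps = 2,500 Mbps; 2,500 / 2.001 = 1249.38 → 1249.

1249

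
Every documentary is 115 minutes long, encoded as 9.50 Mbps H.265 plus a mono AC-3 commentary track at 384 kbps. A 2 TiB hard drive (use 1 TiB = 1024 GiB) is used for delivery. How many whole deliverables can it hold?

115 min = 6900 s
Audio: 384 kbps = 0.384 Mbps.
Total bitrate: 9.884 Mbps.
Per item: 9.884 Mbps × 6900 s = 68,200 Mb = 8,525 MB.
Capacity: 2 TiB = 17,592,186 Mb; 257.95 items → 257 complete.

257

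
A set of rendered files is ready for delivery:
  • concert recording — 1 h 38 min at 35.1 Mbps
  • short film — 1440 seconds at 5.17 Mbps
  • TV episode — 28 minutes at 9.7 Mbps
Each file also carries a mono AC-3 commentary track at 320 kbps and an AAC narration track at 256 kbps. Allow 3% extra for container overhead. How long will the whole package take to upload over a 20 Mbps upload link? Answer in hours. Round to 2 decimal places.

3.37 hours

Audio total: 320 + 256 = 576 kbps = 0.576 Mbps.
concert recording: 35.676 Mbps × 5880 s × 1.03 = 216068.1 Mb
short film: 5.746 Mbps × 1440 s × 1.03 = 8522.5 Mb
TV episode: 10.276 Mbps × 1680 s × 1.03 = 17781.6 Mb
Total: 242372.2 Mb = 30296.5 MB.
At 20 Mbps: 242372.2 / 20 = 12119 s ≈ 3.37 hours.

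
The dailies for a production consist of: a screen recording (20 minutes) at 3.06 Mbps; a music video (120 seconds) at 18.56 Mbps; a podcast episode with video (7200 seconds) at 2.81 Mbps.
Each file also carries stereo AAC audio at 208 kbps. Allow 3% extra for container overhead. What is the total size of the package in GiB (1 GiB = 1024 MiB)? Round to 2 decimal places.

Audio: 208 kbps = 0.208 Mbps.
screen recording: 3.268 Mbps × 1200 s × 1.03 = 4039.2 Mb
music video: 18.768 Mbps × 120 s × 1.03 = 2319.7 Mb
podcast episode with video: 3.018 Mbps × 7200 s × 1.03 = 22381.5 Mb
Total: 28740.5 Mb = 3592.6 MB.
= 3.346 GiB.

3.35 GiB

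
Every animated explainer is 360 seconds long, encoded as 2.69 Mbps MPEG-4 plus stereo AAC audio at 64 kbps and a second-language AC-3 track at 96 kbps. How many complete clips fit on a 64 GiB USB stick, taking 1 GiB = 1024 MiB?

Audio total: 64 + 96 = 160 kbps = 0.160 Mbps.
Total bitrate: 2.850 Mbps.
Per item: 2.850 Mbps × 360 s = 1,026 Mb = 128.2 MB.
Capacity: 64 GiB = 549,756 Mb; 535.82 items → 535 complete.

535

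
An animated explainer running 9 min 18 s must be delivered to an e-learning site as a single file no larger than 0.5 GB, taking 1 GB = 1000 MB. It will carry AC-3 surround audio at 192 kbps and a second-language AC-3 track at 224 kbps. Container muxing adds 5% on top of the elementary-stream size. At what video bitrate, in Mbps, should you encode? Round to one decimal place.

Budget: 0.5 GB = 4000.0 Mb.
Stream payload after overhead: 4000.0 / 1.05 = 3809.5 Mb.
9 min 18 s = 558 s
Total bitrate budget: 3809.5 Mb / 558 s = 6.827 Mbps.
Audio total: 192 + 224 = 416 kbps = 0.416 Mbps.
Video: 6.827 − 0.416 = 6.411 Mbps.

6.4 Mbps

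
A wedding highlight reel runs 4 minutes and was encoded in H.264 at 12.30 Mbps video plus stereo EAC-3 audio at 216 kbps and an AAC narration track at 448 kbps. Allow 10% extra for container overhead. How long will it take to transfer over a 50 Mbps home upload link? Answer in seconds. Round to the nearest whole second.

68 seconds

4 min = 240 s
Audio total: 216 + 448 = 664 kbps = 0.664 Mbps.
Total bitrate: 12.964 Mbps.
File: 12.964 Mbps × 240 s = 3111.4 Mb.
With 10% container overhead: ×1.10. → 3422.5 Mb.
At 50 Mbps: 3422.5 / 50 = 68.4 s ≈ 68.4 seconds.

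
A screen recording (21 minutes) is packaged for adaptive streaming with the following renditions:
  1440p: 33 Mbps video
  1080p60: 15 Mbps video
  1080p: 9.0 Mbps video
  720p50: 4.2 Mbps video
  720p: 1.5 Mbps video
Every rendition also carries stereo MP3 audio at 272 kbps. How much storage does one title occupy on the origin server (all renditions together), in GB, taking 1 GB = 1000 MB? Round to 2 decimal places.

10.09 GB

21 min = 1260 s
Audio: 272 kbps = 0.272 Mbps.
Sum of rendition bitrates: (33+0.272) + (15+0.272) + (9.0+0.272) + (4.2+0.272) + (1.5+0.272) = 64.060 Mbps.
× 1260 s = 80,716 Mb = 10,089 MB = 10.09 GB.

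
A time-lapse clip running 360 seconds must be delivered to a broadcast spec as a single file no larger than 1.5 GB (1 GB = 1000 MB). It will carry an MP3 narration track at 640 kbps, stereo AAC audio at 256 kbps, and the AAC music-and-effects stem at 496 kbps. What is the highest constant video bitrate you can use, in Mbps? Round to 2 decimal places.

31.94 Mbps

Budget: 1.5 GB = 12000.0 Mb.
Total bitrate budget: 12000.0 Mb / 360 s = 33.333 Mbps.
Audio total: 640 + 256 + 496 = 1392 kbps = 1.392 Mbps.
Video: 33.333 − 1.392 = 31.941 Mbps.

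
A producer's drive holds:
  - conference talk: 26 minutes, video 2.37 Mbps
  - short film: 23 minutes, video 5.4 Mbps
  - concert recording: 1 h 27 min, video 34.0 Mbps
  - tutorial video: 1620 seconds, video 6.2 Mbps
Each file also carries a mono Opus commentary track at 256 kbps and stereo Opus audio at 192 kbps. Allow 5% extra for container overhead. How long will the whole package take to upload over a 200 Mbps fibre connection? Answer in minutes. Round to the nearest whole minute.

18 minutes

Audio total: 256 + 192 = 448 kbps = 0.448 Mbps.
conference talk: 2.818 Mbps × 1560 s × 1.05 = 4615.9 Mb
short film: 5.848 Mbps × 1380 s × 1.05 = 8473.8 Mb
concert recording: 34.448 Mbps × 5220 s × 1.05 = 188809.5 Mb
tutorial video: 6.648 Mbps × 1620 s × 1.05 = 11308.2 Mb
Total: 213207.4 Mb = 26650.9 MB.
At 200 Mbps: 213207.4 / 200 = 1066 s ≈ 17.8 minutes.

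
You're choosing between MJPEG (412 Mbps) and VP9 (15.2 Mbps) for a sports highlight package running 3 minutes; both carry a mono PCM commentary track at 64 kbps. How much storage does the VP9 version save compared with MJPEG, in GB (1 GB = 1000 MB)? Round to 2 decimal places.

3 min = 180 s
Audio: 64 kbps = 0.064 Mbps.
MJPEG: 412.064 Mbps × 180 s = 74171.5 Mb = 9.271 GB.
VP9: 15.264 Mbps × 180 s = 2747.5 Mb = 0.343 GB.
Saving: 9.271 − 0.343 = 8.928 GB.

8.93 GB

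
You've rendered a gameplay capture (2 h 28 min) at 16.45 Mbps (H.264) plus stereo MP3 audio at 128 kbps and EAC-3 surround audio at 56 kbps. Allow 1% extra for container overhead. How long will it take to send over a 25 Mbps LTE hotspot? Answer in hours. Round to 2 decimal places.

2 h 28 min = 148 min = 8880 s
Audio total: 128 + 56 = 184 kbps = 0.184 Mbps.
Total bitrate: 16.634 Mbps.
File: 16.634 Mbps × 8880 s = 147709.9 Mb.
With 1% container overhead: ×1.01. → 149187.0 Mb.
At 25 Mbps: 149187.0 / 25 = 5967.5 s ≈ 1.66 hours.

1.66 hours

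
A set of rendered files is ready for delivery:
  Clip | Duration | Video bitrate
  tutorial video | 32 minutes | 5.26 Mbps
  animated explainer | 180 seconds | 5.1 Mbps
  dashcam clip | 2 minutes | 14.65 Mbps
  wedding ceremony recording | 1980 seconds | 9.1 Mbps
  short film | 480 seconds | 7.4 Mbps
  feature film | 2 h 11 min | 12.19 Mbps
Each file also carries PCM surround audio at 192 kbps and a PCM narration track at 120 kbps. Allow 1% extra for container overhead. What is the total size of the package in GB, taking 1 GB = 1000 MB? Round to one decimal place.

Audio total: 192 + 120 = 312 kbps = 0.312 Mbps.
tutorial video: 5.572 Mbps × 1920 s × 1.01 = 10805.2 Mb
animated explainer: 5.412 Mbps × 180 s × 1.01 = 983.9 Mb
dashcam clip: 14.962 Mbps × 120 s × 1.01 = 1813.4 Mb
wedding ceremony recording: 9.412 Mbps × 1980 s × 1.01 = 18822.1 Mb
short film: 7.712 Mbps × 480 s × 1.01 = 3738.8 Mb
feature film: 12.502 Mbps × 7860 s × 1.01 = 99248.4 Mb
Total: 135411.8 Mb = 16926.5 MB.
= 16.93 GB.

16.9 GB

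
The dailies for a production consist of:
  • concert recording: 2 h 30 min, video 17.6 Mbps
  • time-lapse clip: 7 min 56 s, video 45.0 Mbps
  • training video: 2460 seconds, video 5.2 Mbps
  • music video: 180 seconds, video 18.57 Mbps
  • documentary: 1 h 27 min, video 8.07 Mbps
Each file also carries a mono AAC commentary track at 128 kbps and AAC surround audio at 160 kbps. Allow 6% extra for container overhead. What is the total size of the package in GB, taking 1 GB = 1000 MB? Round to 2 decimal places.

32.21 GB

Audio total: 128 + 160 = 288 kbps = 0.288 Mbps.
concert recording: 17.888 Mbps × 9000 s × 1.06 = 170651.5 Mb
time-lapse clip: 45.288 Mbps × 476 s × 1.06 = 22850.5 Mb
training video: 5.488 Mbps × 2460 s × 1.06 = 14310.5 Mb
music video: 18.858 Mbps × 180 s × 1.06 = 3598.1 Mb
documentary: 8.358 Mbps × 5220 s × 1.06 = 46246.5 Mb
Total: 257657.1 Mb = 32207.1 MB.
= 32.21 GB.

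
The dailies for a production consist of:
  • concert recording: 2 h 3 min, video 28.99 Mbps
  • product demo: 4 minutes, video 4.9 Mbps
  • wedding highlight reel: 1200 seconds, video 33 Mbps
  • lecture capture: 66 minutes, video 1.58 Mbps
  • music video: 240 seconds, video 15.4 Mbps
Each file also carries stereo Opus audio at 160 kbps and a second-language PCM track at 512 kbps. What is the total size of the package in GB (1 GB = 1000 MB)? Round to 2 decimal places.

Audio total: 160 + 512 = 672 kbps = 0.672 Mbps.
concert recording: 29.662 Mbps × 7380 s = 218905.6 Mb
product demo: 5.572 Mbps × 240 s = 1337.3 Mb
wedding highlight reel: 33.672 Mbps × 1200 s = 40406.4 Mb
lecture capture: 2.252 Mbps × 3960 s = 8917.9 Mb
music video: 16.072 Mbps × 240 s = 3857.3 Mb
Total: 273424.4 Mb = 34178.1 MB.
= 34.18 GB.

34.18 GB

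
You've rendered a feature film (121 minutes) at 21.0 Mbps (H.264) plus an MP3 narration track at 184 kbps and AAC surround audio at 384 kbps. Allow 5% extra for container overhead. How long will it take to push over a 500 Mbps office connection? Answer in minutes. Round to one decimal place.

121 min = 7260 s
Audio total: 184 + 384 = 568 kbps = 0.568 Mbps.
Total bitrate: 21.568 Mbps.
File: 21.568 Mbps × 7260 s = 156583.7 Mb.
With 5% container overhead: ×1.05. → 164412.9 Mb.
At 500 Mbps: 164412.9 / 500 = 328.8 s ≈ 5.48 minutes.

5.5 minutes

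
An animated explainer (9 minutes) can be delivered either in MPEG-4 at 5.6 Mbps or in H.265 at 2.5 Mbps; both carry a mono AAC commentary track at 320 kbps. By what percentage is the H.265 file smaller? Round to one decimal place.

52.4%

9 min = 540 s
Audio: 320 kbps = 0.320 Mbps.
MPEG-4: 5.920 Mbps × 540 s = 3196.8 Mb = 399.600 MB.
H.265: 2.820 Mbps × 540 s = 1522.8 Mb = 190.350 MB.
Reduction: (1 − 190.350/399.600) × 100 = 52.36%.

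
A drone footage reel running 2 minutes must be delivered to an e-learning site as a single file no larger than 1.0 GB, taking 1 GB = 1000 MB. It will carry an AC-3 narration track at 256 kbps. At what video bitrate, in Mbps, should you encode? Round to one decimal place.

Budget: 1.0 GB = 8000.0 Mb.
2 min = 120 s
Total bitrate budget: 8000.0 Mb / 120 s = 66.667 Mbps.
Audio: 256 kbps = 0.256 Mbps.
Video: 66.667 − 0.256 = 66.411 Mbps.

66.4 Mbps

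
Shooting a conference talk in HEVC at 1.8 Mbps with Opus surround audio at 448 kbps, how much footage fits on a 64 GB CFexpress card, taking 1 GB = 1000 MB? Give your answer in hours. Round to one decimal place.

63.3 hours

Audio: 448 kbps = 0.448 Mbps.
Total bitrate: 1.8 + 0.448 = 2.248 Mbps.
Capacity: 64 GB = 512,000 Mb.
Recording time: 512,000 / 2.248 = 227,758 s ≈ 63.3 hours.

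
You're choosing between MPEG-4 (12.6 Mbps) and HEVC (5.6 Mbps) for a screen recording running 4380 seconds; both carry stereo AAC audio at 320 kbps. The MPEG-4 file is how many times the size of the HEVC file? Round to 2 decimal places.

Audio: 320 kbps = 0.320 Mbps.
MPEG-4: 12.920 Mbps × 4380 s = 56589.6 Mb = 6.588 GiB.
HEVC: 5.920 Mbps × 4380 s = 25929.6 Mb = 3.019 GiB.
Ratio: 6.588 / 3.019 = 2.182.

2.18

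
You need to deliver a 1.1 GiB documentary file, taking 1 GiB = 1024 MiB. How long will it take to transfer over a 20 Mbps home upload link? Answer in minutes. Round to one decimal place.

7.9 minutes

File: 1.1 GiB = 9448.9 Mb.
At 20 Mbps: 9448.9 / 20 = 472.4 s ≈ 7.87 minutes.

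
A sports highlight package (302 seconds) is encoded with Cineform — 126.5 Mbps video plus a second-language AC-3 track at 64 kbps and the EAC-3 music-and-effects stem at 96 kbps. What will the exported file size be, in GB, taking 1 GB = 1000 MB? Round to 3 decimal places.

4.781 GB

Audio total: 64 + 96 = 160 kbps = 0.160 Mbps.
Total bitrate: 126.5 + 0.160 = 126.660 Mbps.
Stream data: 126.660 Mbps × 302 s = 38251.3 Mb.
38,251 Mb ÷ 8 = 4,781 MB → 4.781 GB.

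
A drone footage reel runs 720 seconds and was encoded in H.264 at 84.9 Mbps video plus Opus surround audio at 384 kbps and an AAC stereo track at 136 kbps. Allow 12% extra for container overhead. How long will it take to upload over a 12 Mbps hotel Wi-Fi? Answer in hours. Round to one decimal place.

1.6 hours

Audio total: 384 + 136 = 520 kbps = 0.520 Mbps.
Total bitrate: 85.420 Mbps.
File: 85.420 Mbps × 720 s = 61502.4 Mb.
With 12% container overhead: ×1.12. → 68882.7 Mb.
At 12 Mbps: 68882.7 / 12 = 5740.2 s ≈ 1.59 hours.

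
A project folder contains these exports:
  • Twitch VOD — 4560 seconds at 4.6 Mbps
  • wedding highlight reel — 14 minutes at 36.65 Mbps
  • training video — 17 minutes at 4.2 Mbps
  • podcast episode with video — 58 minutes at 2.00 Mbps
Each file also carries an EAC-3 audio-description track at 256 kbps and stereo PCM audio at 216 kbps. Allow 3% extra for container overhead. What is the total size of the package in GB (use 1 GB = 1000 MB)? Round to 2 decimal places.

8.71 GB

Audio total: 256 + 216 = 472 kbps = 0.472 Mbps.
Twitch VOD: 5.072 Mbps × 4560 s × 1.03 = 23822.2 Mb
wedding highlight reel: 37.122 Mbps × 840 s × 1.03 = 32118.0 Mb
training video: 4.672 Mbps × 1020 s × 1.03 = 4908.4 Mb
podcast episode with video: 2.472 Mbps × 3480 s × 1.03 = 8860.6 Mb
Total: 69709.2 Mb = 8713.6 MB.
= 8.714 GB.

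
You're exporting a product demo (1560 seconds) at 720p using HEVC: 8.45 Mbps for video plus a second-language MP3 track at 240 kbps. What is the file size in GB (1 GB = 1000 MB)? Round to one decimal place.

Audio: 240 kbps = 0.240 Mbps.
Total bitrate: 8.45 + 0.240 = 8.690 Mbps.
Stream data: 8.690 Mbps × 1560 s = 13556.4 Mb.
13,556 Mb ÷ 8 = 1,695 MB → 1.695 GB.

1.7 GB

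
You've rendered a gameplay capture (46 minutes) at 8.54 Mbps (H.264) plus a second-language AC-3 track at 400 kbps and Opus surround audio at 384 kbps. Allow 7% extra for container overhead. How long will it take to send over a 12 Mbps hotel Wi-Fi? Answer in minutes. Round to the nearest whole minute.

38 minutes

46 min = 2760 s
Audio total: 400 + 384 = 784 kbps = 0.784 Mbps.
Total bitrate: 9.324 Mbps.
File: 9.324 Mbps × 2760 s = 25734.2 Mb.
With 7% container overhead: ×1.07. → 27535.6 Mb.
At 12 Mbps: 27535.6 / 12 = 2294.6 s ≈ 38.2 minutes.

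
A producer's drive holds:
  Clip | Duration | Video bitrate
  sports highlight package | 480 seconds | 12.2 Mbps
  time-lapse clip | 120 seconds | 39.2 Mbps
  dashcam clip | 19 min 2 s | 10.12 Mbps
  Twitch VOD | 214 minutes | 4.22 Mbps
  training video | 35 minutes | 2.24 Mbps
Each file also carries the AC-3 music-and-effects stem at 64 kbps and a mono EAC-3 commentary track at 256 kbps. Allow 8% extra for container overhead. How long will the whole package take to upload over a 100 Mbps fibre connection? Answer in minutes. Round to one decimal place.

15.5 minutes

Audio total: 64 + 256 = 320 kbps = 0.320 Mbps.
sports highlight package: 12.520 Mbps × 480 s × 1.08 = 6490.4 Mb
time-lapse clip: 39.520 Mbps × 120 s × 1.08 = 5121.8 Mb
dashcam clip: 10.440 Mbps × 1142 s × 1.08 = 12876.3 Mb
Twitch VOD: 4.540 Mbps × 12840 s × 1.08 = 62957.1 Mb
training video: 2.560 Mbps × 2100 s × 1.08 = 5806.1 Mb
Total: 93251.6 Mb = 11656.5 MB.
At 100 Mbps: 93251.6 / 100 = 933 s ≈ 15.5 minutes.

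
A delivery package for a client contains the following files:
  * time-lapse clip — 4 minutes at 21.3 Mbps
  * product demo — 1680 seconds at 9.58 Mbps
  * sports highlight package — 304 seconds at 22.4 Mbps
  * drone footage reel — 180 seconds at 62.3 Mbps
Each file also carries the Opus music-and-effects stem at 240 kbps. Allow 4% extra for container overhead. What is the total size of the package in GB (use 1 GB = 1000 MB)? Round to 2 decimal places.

5.17 GB

Audio: 240 kbps = 0.240 Mbps.
time-lapse clip: 21.540 Mbps × 240 s × 1.04 = 5376.4 Mb
product demo: 9.820 Mbps × 1680 s × 1.04 = 17157.5 Mb
sports highlight package: 22.640 Mbps × 304 s × 1.04 = 7157.9 Mb
drone footage reel: 62.540 Mbps × 180 s × 1.04 = 11707.5 Mb
Total: 41399.2 Mb = 5174.9 MB.
= 5.175 GB.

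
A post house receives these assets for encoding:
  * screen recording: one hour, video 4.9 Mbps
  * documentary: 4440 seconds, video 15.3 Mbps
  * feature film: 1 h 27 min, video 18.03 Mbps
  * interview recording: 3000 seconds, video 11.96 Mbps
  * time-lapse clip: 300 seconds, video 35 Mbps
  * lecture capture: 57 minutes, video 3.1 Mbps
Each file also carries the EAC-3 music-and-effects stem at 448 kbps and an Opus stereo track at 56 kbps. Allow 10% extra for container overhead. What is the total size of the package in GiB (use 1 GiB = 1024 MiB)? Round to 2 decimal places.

31.60 GiB

Audio total: 448 + 56 = 504 kbps = 0.504 Mbps.
screen recording: 5.404 Mbps × 3600 s × 1.10 = 21399.8 Mb
documentary: 15.804 Mbps × 4440 s × 1.10 = 77186.7 Mb
feature film: 18.534 Mbps × 5220 s × 1.10 = 106422.2 Mb
interview recording: 12.464 Mbps × 3000 s × 1.10 = 41131.2 Mb
time-lapse clip: 35.504 Mbps × 300 s × 1.10 = 11716.3 Mb
lecture capture: 3.604 Mbps × 3420 s × 1.10 = 13558.2 Mb
Total: 271414.6 Mb = 33926.8 MB.
= 31.60 GiB.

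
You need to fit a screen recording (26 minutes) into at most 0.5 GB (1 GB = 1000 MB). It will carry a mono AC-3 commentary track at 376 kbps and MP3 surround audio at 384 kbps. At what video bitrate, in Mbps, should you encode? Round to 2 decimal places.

Budget: 0.5 GB = 4000.0 Mb.
26 min = 1560 s
Total bitrate budget: 4000.0 Mb / 1560 s = 2.564 Mbps.
Audio total: 376 + 384 = 760 kbps = 0.760 Mbps.
Video: 2.564 − 0.760 = 1.804 Mbps.

1.80 Mbps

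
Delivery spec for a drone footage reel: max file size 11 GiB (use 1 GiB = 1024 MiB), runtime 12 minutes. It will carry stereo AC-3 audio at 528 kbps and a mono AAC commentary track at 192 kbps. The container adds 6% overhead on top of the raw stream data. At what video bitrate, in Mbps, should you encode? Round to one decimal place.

Budget: 11 GiB = 94489.3 Mb.
Stream payload after overhead: 94489.3 / 1.06 = 89140.8 Mb.
12 min = 720 s
Total bitrate budget: 89140.8 Mb / 720 s = 123.807 Mbps.
Audio total: 528 + 192 = 720 kbps = 0.720 Mbps.
Video: 123.807 − 0.720 = 123.087 Mbps.

123.1 Mbps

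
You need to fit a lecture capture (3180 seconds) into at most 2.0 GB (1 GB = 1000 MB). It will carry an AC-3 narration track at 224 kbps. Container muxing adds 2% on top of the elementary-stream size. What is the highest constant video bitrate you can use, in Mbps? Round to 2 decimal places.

4.71 Mbps

Budget: 2.0 GB = 16000.0 Mb.
Stream payload after overhead: 16000.0 / 1.02 = 15686.3 Mb.
Total bitrate budget: 15686.3 Mb / 3180 s = 4.933 Mbps.
Audio: 224 kbps = 0.224 Mbps.
Video: 4.933 − 0.224 = 4.709 Mbps.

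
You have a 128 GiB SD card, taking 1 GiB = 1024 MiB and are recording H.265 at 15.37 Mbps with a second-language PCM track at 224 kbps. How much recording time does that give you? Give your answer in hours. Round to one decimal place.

Audio: 224 kbps = 0.224 Mbps.
Total bitrate: 15.37 + 0.224 = 15.594 Mbps.
Capacity: 128 GiB = 1,099,512 Mb.
Recording time: 1,099,512 / 15.594 = 70,509 s ≈ 19.6 hours.

19.6 hours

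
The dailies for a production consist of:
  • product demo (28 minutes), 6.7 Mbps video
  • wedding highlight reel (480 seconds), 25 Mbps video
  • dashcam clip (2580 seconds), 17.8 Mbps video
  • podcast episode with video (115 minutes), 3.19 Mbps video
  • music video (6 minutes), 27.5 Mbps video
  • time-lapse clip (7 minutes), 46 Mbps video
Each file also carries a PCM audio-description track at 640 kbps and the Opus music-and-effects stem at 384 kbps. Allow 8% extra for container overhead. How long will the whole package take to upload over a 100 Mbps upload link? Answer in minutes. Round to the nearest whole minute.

Audio total: 640 + 384 = 1024 kbps = 1.024 Mbps.
product demo: 7.724 Mbps × 1680 s × 1.08 = 14014.4 Mb
wedding highlight reel: 26.024 Mbps × 480 s × 1.08 = 13490.8 Mb
dashcam clip: 18.824 Mbps × 2580 s × 1.08 = 52451.2 Mb
podcast episode with video: 4.214 Mbps × 6900 s × 1.08 = 31402.7 Mb
music video: 28.524 Mbps × 360 s × 1.08 = 11090.1 Mb
time-lapse clip: 47.024 Mbps × 420 s × 1.08 = 21330.1 Mb
Total: 143779.4 Mb = 17972.4 MB.
At 100 Mbps: 143779.4 / 100 = 1438 s ≈ 24 minutes.

24 minutes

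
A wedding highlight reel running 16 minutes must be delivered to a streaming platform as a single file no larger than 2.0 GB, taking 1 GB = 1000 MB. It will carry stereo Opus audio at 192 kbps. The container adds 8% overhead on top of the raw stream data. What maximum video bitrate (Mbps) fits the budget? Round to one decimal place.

15.2 Mbps

Budget: 2.0 GB = 16000.0 Mb.
Stream payload after overhead: 16000.0 / 1.08 = 14814.8 Mb.
16 min = 960 s
Total bitrate budget: 14814.8 Mb / 960 s = 15.432 Mbps.
Audio: 192 kbps = 0.192 Mbps.
Video: 15.432 − 0.192 = 15.240 Mbps.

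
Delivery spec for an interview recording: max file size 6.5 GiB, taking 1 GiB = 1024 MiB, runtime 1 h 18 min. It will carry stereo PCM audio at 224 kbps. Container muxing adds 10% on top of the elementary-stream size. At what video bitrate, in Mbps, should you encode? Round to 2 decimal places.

10.62 Mbps

Budget: 6.5 GiB = 55834.6 Mb.
Stream payload after overhead: 55834.6 / 1.10 = 50758.7 Mb.
1 h 18 min = 78 min = 4680 s
Total bitrate budget: 50758.7 Mb / 4680 s = 10.846 Mbps.
Audio: 224 kbps = 0.224 Mbps.
Video: 10.846 − 0.224 = 10.622 Mbps.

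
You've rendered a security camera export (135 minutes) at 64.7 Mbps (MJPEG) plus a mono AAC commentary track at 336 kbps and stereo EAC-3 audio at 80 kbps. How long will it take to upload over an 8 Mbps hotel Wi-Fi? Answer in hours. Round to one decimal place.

18.3 hours

135 min = 8100 s
Audio total: 336 + 80 = 416 kbps = 0.416 Mbps.
Total bitrate: 65.116 Mbps.
File: 65.116 Mbps × 8100 s = 527439.6 Mb.
At 8 Mbps: 527439.6 / 8 = 65929.9 s ≈ 18.3 hours.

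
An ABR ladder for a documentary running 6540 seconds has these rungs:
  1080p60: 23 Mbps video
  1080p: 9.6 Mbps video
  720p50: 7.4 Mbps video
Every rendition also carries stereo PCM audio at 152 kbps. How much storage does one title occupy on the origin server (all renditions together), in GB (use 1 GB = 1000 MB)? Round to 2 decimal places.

Audio: 152 kbps = 0.152 Mbps.
Sum of rendition bitrates: (23+0.152) + (9.6+0.152) + (7.4+0.152) = 40.456 Mbps.
× 6540 s = 264,582 Mb = 33,073 MB = 33.07 GB.

33.07 GB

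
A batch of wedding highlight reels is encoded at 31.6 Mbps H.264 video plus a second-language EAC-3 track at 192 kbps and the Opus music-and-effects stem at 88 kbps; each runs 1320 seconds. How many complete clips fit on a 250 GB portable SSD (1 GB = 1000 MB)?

Audio total: 192 + 88 = 280 kbps = 0.280 Mbps.
Total bitrate: 31.880 Mbps.
Per item: 31.880 Mbps × 1320 s = 42,082 Mb = 5,260 MB.
Capacity: 250 GB = 2,000,000 Mb; 47.53 items → 47 complete.

47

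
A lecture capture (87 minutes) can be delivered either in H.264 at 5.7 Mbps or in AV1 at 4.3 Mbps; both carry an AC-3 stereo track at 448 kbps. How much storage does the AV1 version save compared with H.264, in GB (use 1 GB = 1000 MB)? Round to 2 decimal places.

87 min = 5220 s
Audio: 448 kbps = 0.448 Mbps.
H.264: 6.148 Mbps × 5220 s = 32092.6 Mb = 4.012 GB.
AV1: 4.748 Mbps × 5220 s = 24784.6 Mb = 3.098 GB.
Saving: 4.012 − 3.098 = 0.913 GB.

0.91 GB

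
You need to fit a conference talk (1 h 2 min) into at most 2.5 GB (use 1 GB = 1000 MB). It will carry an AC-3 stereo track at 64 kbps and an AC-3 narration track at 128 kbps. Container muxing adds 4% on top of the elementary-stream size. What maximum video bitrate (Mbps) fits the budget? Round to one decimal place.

5.0 Mbps

Budget: 2.5 GB = 20000.0 Mb.
Stream payload after overhead: 20000.0 / 1.04 = 19230.8 Mb.
1 h 2 min = 62 min = 3720 s
Total bitrate budget: 19230.8 Mb / 3720 s = 5.170 Mbps.
Audio total: 64 + 128 = 192 kbps = 0.192 Mbps.
Video: 5.170 − 0.192 = 4.978 Mbps.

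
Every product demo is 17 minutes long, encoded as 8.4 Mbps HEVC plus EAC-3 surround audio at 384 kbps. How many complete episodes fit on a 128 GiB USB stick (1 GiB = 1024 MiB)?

122

17 min = 1020 s
Audio: 384 kbps = 0.384 Mbps.
Total bitrate: 8.784 Mbps.
Per item: 8.784 Mbps × 1020 s = 8,960 Mb = 1,120 MB.
Capacity: 128 GiB = 1,099,512 Mb; 122.72 items → 122 complete.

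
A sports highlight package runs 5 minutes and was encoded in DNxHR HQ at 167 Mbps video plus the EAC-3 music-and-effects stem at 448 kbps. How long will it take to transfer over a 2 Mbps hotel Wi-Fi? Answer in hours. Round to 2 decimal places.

5 min = 300 s
Audio: 448 kbps = 0.448 Mbps.
Total bitrate: 167.448 Mbps.
File: 167.448 Mbps × 300 s = 50234.4 Mb.
At 2 Mbps: 50234.4 / 2 = 25117.2 s ≈ 6.98 hours.

6.98 hours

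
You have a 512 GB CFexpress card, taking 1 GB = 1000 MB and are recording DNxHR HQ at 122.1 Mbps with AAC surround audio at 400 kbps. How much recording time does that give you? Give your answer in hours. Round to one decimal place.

9.3 hours

Audio: 400 kbps = 0.400 Mbps.
Total bitrate: 122.1 + 0.400 = 122.500 Mbps.
Capacity: 512 GB = 4,096,000 Mb.
Recording time: 4,096,000 / 122.500 = 33,437 s ≈ 9.29 hours.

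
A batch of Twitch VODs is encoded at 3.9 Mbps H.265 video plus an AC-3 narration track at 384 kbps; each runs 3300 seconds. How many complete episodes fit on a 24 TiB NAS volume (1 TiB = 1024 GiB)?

14932

Audio: 384 kbps = 0.384 Mbps.
Total bitrate: 4.284 Mbps.
Per item: 4.284 Mbps × 3300 s = 14,137 Mb = 1,767 MB.
Capacity: 24 TiB = 211,106,233 Mb; 14932.68 items → 14932 complete.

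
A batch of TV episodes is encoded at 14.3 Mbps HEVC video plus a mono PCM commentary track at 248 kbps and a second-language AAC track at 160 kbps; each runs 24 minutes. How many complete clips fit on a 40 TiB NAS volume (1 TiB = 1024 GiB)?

16612

24 min = 1440 s
Audio total: 248 + 160 = 408 kbps = 0.408 Mbps.
Total bitrate: 14.708 Mbps.
Per item: 14.708 Mbps × 1440 s = 21,180 Mb = 2,647 MB.
Capacity: 40 TiB = 351,843,721 Mb; 16612.45 items → 16612 complete.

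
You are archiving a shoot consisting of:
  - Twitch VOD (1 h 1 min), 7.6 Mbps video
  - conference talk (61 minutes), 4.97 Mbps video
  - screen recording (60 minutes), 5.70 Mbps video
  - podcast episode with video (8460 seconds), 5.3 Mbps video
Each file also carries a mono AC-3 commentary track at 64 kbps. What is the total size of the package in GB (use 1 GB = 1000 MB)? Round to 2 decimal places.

Audio: 64 kbps = 0.064 Mbps.
Twitch VOD: 7.664 Mbps × 3660 s = 28050.2 Mb
conference talk: 5.034 Mbps × 3660 s = 18424.4 Mb
screen recording: 5.764 Mbps × 3600 s = 20750.4 Mb
podcast episode with video: 5.364 Mbps × 8460 s = 45379.4 Mb
Total: 112604.5 Mb = 14075.6 MB.
= 14.08 GB.

14.08 GB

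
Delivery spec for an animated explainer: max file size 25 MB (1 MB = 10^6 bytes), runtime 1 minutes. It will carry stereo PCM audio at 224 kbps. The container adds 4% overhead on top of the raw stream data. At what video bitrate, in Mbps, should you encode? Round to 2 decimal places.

Budget: 25 MB = 200.0 Mb.
Stream payload after overhead: 200.0 / 1.04 = 192.3 Mb.
Total bitrate budget: 192.3 Mb / 60 s = 3.205 Mbps.
Audio: 224 kbps = 0.224 Mbps.
Video: 3.205 − 0.224 = 2.981 Mbps.

2.98 Mbps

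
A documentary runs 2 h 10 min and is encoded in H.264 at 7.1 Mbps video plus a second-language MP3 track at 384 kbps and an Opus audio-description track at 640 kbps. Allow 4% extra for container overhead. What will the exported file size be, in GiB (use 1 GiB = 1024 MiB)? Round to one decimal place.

2 h 10 min = 130 min = 7800 s
Audio total: 384 + 640 = 1024 kbps = 1.024 Mbps.
Total bitrate: 7.1 + 1.024 = 8.124 Mbps.
Stream data: 8.124 Mbps × 7800 s = 63367.2 Mb.
With 4% container overhead: ×1.04.
65,902 Mb = 8,237,736,000 bytes ÷ 1,073,741,824 = 7.672 GiB.

7.7 GiB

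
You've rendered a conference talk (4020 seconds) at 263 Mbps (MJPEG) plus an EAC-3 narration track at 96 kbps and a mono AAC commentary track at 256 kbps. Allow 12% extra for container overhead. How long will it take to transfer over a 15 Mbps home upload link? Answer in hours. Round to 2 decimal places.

21.96 hours

Audio total: 96 + 256 = 352 kbps = 0.352 Mbps.
Total bitrate: 263.352 Mbps.
File: 263.352 Mbps × 4020 s = 1058675.0 Mb.
With 12% container overhead: ×1.12. → 1185716.0 Mb.
At 15 Mbps: 1185716.0 / 15 = 79047.7 s ≈ 22 hours.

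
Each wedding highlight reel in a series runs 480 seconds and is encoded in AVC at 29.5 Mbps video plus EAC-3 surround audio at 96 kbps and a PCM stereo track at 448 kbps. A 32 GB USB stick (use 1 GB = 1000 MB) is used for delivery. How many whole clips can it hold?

Audio total: 96 + 448 = 544 kbps = 0.544 Mbps.
Total bitrate: 30.044 Mbps.
Per item: 30.044 Mbps × 480 s = 14,421 Mb = 1,803 MB.
Capacity: 32 GB = 256,000 Mb; 17.75 items → 17 complete.

17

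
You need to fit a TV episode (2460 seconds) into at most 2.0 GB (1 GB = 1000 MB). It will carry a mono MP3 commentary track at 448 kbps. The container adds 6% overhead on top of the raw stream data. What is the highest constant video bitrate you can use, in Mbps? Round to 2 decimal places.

5.69 Mbps

Budget: 2.0 GB = 16000.0 Mb.
Stream payload after overhead: 16000.0 / 1.06 = 15094.3 Mb.
Total bitrate budget: 15094.3 Mb / 2460 s = 6.136 Mbps.
Audio: 448 kbps = 0.448 Mbps.
Video: 6.136 − 0.448 = 5.688 Mbps.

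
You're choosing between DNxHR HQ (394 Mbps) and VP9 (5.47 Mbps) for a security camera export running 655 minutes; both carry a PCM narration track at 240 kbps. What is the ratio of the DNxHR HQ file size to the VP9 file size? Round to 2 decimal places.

69.04

655 min = 39300 s
Audio: 240 kbps = 0.240 Mbps.
DNxHR HQ: 394.240 Mbps × 39300 s = 15493632.0 Mb = 1936.704 GB.
VP9: 5.710 Mbps × 39300 s = 224403.0 Mb = 28.050 GB.
Ratio: 1936.704 / 28.050 = 69.044.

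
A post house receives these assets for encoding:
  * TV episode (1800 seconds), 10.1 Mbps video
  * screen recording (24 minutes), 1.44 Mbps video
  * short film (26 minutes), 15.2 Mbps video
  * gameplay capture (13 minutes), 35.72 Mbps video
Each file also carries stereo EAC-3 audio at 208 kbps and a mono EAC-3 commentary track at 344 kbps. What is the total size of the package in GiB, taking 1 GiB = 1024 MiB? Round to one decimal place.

Audio total: 208 + 344 = 552 kbps = 0.552 Mbps.
TV episode: 10.652 Mbps × 1800 s = 19173.6 Mb
screen recording: 1.992 Mbps × 1440 s = 2868.5 Mb
short film: 15.752 Mbps × 1560 s = 24573.1 Mb
gameplay capture: 36.272 Mbps × 780 s = 28292.2 Mb
Total: 74907.4 Mb = 9363.4 MB.
= 8.720 GiB.

8.7 GiB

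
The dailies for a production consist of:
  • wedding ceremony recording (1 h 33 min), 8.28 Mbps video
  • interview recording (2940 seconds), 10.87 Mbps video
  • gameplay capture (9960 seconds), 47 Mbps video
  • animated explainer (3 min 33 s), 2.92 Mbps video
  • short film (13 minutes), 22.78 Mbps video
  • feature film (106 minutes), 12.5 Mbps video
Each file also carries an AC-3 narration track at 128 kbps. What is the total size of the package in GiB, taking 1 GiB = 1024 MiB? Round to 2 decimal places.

75.38 GiB

Audio: 128 kbps = 0.128 Mbps.
wedding ceremony recording: 8.408 Mbps × 5580 s = 46916.6 Mb
interview recording: 10.998 Mbps × 2940 s = 32334.1 Mb
gameplay capture: 47.128 Mbps × 9960 s = 469394.9 Mb
animated explainer: 3.048 Mbps × 213 s = 649.2 Mb
short film: 22.908 Mbps × 780 s = 17868.2 Mb
feature film: 12.628 Mbps × 6360 s = 80314.1 Mb
Total: 647477.2 Mb = 80934.6 MB.
= 75.38 GiB.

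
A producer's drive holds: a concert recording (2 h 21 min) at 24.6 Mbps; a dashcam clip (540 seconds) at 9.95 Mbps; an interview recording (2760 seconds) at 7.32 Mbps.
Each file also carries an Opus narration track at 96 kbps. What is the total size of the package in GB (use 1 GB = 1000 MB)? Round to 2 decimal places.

Audio: 96 kbps = 0.096 Mbps.
concert recording: 24.696 Mbps × 8460 s = 208928.2 Mb
dashcam clip: 10.046 Mbps × 540 s = 5424.8 Mb
interview recording: 7.416 Mbps × 2760 s = 20468.2 Mb
Total: 234821.2 Mb = 29352.6 MB.
= 29.35 GB.

29.35 GB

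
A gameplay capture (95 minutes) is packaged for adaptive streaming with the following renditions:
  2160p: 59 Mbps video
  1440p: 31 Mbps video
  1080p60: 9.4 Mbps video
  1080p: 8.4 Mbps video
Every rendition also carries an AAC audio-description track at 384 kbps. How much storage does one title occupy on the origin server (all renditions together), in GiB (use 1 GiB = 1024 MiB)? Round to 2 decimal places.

72.55 GiB

95 min = 5700 s
Audio: 384 kbps = 0.384 Mbps.
Sum of rendition bitrates: (59+0.384) + (31+0.384) + (9.4+0.384) + (8.4+0.384) = 109.336 Mbps.
× 5700 s = 623,215 Mb = 77,902 MB = 72.55 GiB.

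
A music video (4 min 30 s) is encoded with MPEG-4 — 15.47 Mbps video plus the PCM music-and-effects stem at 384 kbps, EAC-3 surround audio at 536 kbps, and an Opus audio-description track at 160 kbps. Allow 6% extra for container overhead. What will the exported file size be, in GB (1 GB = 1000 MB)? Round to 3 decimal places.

0.592 GB

4 min 30 s = 270 s
Audio total: 384 + 536 + 160 = 1080 kbps = 1.080 Mbps.
Total bitrate: 15.47 + 1.080 = 16.550 Mbps.
Stream data: 16.550 Mbps × 270 s = 4468.5 Mb.
With 6% container overhead: ×1.06.
4,737 Mb ÷ 8 = 592.1 MB → 0.5921 GB.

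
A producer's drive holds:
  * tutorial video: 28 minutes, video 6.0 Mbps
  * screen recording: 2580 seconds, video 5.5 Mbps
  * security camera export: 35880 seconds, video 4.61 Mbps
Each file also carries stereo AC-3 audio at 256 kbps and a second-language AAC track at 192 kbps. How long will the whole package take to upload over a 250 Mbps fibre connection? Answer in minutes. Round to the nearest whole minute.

14 minutes

Audio total: 256 + 192 = 448 kbps = 0.448 Mbps.
tutorial video: 6.448 Mbps × 1680 s = 10832.6 Mb
screen recording: 5.948 Mbps × 2580 s = 15345.8 Mb
security camera export: 5.058 Mbps × 35880 s = 181481.0 Mb
Total: 207659.5 Mb = 25957.4 MB.
At 250 Mbps: 207659.5 / 250 = 831 s ≈ 13.8 minutes.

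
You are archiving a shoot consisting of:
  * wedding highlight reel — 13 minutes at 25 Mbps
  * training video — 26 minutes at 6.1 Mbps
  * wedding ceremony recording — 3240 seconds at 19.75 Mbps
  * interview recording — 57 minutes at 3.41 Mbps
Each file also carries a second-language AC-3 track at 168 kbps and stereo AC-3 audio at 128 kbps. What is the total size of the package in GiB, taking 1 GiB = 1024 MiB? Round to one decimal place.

Audio total: 168 + 128 = 296 kbps = 0.296 Mbps.
wedding highlight reel: 25.296 Mbps × 780 s = 19730.9 Mb
training video: 6.396 Mbps × 1560 s = 9977.8 Mb
wedding ceremony recording: 20.046 Mbps × 3240 s = 64949.0 Mb
interview recording: 3.706 Mbps × 3420 s = 12674.5 Mb
Total: 107332.2 Mb = 13416.5 MB.
= 12.50 GiB.

12.5 GiB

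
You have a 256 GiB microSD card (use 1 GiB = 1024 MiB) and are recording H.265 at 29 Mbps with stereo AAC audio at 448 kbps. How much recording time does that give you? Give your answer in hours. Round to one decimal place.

20.7 hours

Audio: 448 kbps = 0.448 Mbps.
Total bitrate: 29 + 0.448 = 29.448 Mbps.
Capacity: 256 GiB = 2,199,023 Mb.
Recording time: 2,199,023 / 29.448 = 74,675 s ≈ 20.7 hours.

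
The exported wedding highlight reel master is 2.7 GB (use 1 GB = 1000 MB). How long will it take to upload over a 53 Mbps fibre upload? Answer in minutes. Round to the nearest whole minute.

7 minutes

File: 2.7 GB = 21600.0 Mb.
At 53 Mbps: 21600.0 / 53 = 407.5 s ≈ 6.79 minutes.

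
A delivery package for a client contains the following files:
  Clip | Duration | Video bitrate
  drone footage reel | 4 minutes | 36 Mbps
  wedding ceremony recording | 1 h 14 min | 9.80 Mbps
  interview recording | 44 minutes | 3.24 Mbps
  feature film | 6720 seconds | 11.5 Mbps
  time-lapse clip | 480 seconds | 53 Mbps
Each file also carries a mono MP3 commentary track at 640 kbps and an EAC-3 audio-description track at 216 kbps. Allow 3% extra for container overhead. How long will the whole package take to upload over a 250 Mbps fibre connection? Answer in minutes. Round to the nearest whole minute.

12 minutes

Audio total: 640 + 216 = 856 kbps = 0.856 Mbps.
drone footage reel: 36.856 Mbps × 240 s × 1.03 = 9110.8 Mb
wedding ceremony recording: 10.656 Mbps × 4440 s × 1.03 = 48732.0 Mb
interview recording: 4.096 Mbps × 2640 s × 1.03 = 11137.8 Mb
feature film: 12.356 Mbps × 6720 s × 1.03 = 85523.3 Mb
time-lapse clip: 53.856 Mbps × 480 s × 1.03 = 26626.4 Mb
Total: 181130.4 Mb = 22641.3 MB.
At 250 Mbps: 181130.4 / 250 = 725 s ≈ 12.1 minutes.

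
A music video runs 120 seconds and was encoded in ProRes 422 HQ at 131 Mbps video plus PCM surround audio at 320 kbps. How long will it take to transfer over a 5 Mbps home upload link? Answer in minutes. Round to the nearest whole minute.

Audio: 320 kbps = 0.320 Mbps.
Total bitrate: 131.320 Mbps.
File: 131.320 Mbps × 120 s = 15758.4 Mb.
At 5 Mbps: 15758.4 / 5 = 3151.7 s ≈ 52.5 minutes.

53 minutes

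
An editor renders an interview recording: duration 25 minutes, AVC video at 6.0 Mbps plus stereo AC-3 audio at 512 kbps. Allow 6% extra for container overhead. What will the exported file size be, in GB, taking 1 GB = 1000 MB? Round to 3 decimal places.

25 min = 1500 s
Audio: 512 kbps = 0.512 Mbps.
Total bitrate: 6.0 + 0.512 = 6.512 Mbps.
Stream data: 6.512 Mbps × 1500 s = 9768.0 Mb.
With 6% container overhead: ×1.06.
10,354 Mb ÷ 8 = 1,294 MB → 1.294 GB.

1.294 GB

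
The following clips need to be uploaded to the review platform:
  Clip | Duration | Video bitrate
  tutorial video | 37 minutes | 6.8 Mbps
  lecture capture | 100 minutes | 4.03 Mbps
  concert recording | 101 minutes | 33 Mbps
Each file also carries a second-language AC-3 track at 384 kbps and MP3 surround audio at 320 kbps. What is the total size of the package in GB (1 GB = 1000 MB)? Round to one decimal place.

31.2 GB

Audio total: 384 + 320 = 704 kbps = 0.704 Mbps.
tutorial video: 7.504 Mbps × 2220 s = 16658.9 Mb
lecture capture: 4.734 Mbps × 6000 s = 28404.0 Mb
concert recording: 33.704 Mbps × 6060 s = 204246.2 Mb
Total: 249309.1 Mb = 31163.6 MB.
= 31.16 GB.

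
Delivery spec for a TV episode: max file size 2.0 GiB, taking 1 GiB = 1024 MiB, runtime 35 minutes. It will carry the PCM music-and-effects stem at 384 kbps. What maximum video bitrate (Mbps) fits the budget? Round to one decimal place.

7.8 Mbps

Budget: 2.0 GiB = 17179.9 Mb.
35 min = 2100 s
Total bitrate budget: 17179.9 Mb / 2100 s = 8.181 Mbps.
Audio: 384 kbps = 0.384 Mbps.
Video: 8.181 − 0.384 = 7.797 Mbps.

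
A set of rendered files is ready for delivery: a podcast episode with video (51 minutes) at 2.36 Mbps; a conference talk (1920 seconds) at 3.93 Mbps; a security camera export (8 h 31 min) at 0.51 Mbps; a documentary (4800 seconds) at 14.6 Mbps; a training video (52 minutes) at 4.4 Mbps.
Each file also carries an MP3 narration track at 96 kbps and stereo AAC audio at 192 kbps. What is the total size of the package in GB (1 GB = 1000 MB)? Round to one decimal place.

Audio total: 96 + 192 = 288 kbps = 0.288 Mbps.
podcast episode with video: 2.648 Mbps × 3060 s = 8102.9 Mb
conference talk: 4.218 Mbps × 1920 s = 8098.6 Mb
security camera export: 0.798 Mbps × 30660 s = 24466.7 Mb
documentary: 14.888 Mbps × 4800 s = 71462.4 Mb
training video: 4.688 Mbps × 3120 s = 14626.6 Mb
Total: 126757.1 Mb = 15844.6 MB.
= 15.84 GB.

15.8 GB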